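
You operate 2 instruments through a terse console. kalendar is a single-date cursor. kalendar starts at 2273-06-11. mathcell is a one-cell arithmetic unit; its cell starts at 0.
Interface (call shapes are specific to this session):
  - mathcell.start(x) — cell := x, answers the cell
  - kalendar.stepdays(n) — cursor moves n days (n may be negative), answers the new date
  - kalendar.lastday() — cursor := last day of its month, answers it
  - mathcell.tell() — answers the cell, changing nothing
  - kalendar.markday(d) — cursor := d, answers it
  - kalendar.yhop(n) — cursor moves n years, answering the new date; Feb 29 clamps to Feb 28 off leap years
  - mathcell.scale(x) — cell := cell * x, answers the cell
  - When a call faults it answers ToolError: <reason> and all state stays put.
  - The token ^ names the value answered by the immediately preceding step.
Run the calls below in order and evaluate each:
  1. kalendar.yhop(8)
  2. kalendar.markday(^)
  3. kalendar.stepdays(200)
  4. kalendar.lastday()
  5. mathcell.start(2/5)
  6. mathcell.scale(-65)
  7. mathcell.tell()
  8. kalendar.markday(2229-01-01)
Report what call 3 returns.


~$ kalendar.yhop n→8
[out] 2281-06-11
~$ kalendar.markday d→^
[out] 2281-06-11
~$ kalendar.stepdays n→200
[out] 2281-12-28
~$ kalendar.lastday
[out] 2281-12-31
~$ mathcell.start x→2/5
[out] 2/5
~$ mathcell.scale x→-65
[out] -26
~$ mathcell.tell
[out] -26
~$ kalendar.markday d→2229-01-01
[out] 2229-01-01

Answer: 2281-12-28


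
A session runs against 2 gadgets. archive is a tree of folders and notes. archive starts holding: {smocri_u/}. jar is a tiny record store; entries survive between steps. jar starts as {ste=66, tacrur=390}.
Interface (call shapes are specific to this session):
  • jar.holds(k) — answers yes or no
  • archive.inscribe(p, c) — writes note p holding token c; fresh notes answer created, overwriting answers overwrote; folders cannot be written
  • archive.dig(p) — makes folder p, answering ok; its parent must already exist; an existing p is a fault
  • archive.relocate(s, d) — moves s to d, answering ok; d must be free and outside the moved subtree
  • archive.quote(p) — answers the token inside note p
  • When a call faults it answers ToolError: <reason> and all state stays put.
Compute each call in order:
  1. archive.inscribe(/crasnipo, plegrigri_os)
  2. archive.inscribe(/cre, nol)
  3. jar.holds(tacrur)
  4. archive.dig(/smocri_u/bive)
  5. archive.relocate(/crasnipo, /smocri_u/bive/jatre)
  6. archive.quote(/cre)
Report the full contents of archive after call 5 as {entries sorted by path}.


Answer: {cre=nol, smocri_u/, smocri_u/bive/, smocri_u/bive/jatre=plegrigri_os}

Derivation:
-- 1. archive.inscribe(p→/crasnipo, c→plegrigri_os) -> created
-- 2. archive.inscribe(p→/cre, c→nol) -> created
-- 3. jar.holds(k→tacrur) -> yes
-- 4. archive.dig(p→/smocri_u/bive) -> ok
-- 5. archive.relocate(s→/crasnipo, d→/smocri_u/bive/jatre) -> ok
-- 6. archive.quote(p→/cre) -> nol


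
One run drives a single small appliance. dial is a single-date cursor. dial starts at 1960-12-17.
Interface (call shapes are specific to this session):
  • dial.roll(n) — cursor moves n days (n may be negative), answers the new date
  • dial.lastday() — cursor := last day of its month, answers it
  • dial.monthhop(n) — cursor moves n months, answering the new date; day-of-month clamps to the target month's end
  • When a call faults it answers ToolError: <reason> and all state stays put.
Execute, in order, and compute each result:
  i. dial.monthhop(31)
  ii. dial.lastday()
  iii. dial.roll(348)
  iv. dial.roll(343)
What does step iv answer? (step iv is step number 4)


I invoke dial.monthhop using n=31, which returns 1963-07-17.
I use dial.lastday, and see 1963-07-31.
Now I run dial.roll using n=348, → 1964-07-13.
Next I call dial.roll using n=343: 1965-06-21.

Answer: 1965-06-21


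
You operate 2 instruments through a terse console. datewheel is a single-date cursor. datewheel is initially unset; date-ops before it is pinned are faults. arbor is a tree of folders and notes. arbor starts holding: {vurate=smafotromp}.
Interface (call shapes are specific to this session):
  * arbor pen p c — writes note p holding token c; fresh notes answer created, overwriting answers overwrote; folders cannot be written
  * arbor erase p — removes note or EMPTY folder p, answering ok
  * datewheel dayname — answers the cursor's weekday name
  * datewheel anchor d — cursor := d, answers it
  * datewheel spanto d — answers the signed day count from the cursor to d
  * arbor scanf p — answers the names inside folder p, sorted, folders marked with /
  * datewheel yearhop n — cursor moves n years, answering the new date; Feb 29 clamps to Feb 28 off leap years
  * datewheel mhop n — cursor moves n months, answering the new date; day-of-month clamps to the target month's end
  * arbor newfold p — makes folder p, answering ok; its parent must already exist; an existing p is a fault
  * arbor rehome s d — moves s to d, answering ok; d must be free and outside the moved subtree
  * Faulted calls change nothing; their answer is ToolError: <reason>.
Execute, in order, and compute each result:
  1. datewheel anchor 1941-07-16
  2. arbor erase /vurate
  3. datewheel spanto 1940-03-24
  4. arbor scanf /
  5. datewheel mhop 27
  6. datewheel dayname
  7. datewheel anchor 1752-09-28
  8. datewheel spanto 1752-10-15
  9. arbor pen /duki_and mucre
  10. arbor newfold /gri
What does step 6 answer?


Act: datewheel anchor[d→1941-07-16]
Obs: 1941-07-16
Act: arbor erase[p→/vurate]
Obs: ok
Act: datewheel spanto[d→1940-03-24]
Obs: -479
Act: arbor scanf[p→/]
Obs: []
Act: datewheel mhop[n→27]
Obs: 1943-10-16
Act: datewheel dayname[]
Obs: Saturday
Act: datewheel anchor[d→1752-09-28]
Obs: 1752-09-28
Act: datewheel spanto[d→1752-10-15]
Obs: 17
Act: arbor pen[p→/duki_and; c→mucre]
Obs: created
Act: arbor newfold[p→/gri]
Obs: ok

Answer: Saturday


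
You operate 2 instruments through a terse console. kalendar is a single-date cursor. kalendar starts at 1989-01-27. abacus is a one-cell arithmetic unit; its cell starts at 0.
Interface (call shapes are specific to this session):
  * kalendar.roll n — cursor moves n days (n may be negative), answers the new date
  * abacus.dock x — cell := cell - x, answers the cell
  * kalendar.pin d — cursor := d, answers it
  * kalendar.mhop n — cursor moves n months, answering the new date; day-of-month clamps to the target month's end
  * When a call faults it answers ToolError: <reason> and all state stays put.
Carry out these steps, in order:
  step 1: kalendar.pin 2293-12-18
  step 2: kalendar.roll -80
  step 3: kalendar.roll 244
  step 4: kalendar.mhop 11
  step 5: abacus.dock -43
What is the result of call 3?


-- pin(d='2293-12-18') : 2293-12-18
-- roll(n='-80') : 2293-09-29
-- roll(n='244') : 2294-05-31
-- mhop(n='11') : 2295-04-30
-- dock(x='-43') : 43

Answer: 2294-05-31


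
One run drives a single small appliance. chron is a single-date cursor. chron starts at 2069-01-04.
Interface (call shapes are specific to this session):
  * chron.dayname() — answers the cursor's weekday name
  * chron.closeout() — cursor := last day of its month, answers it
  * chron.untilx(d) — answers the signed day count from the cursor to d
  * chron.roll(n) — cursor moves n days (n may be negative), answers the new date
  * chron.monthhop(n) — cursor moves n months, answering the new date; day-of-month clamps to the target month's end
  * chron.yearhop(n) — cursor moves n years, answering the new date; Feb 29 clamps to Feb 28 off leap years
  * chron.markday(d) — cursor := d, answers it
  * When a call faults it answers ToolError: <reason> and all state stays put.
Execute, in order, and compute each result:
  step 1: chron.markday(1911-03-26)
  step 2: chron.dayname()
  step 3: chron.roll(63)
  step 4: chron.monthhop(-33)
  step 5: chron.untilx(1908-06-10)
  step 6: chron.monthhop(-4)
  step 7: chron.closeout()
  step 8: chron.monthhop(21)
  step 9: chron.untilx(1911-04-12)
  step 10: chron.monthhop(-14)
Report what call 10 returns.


>>> markday 1911-03-26
  1911-03-26
>>> dayname
  Sunday
>>> roll 63
  1911-05-28
>>> monthhop -33
  1908-08-28
>>> untilx 1908-06-10
  -79
>>> monthhop -4
  1908-04-28
>>> closeout
  1908-04-30
>>> monthhop 21
  1910-01-30
>>> untilx 1911-04-12
  437
>>> monthhop -14
  1908-11-30

Answer: 1908-11-30


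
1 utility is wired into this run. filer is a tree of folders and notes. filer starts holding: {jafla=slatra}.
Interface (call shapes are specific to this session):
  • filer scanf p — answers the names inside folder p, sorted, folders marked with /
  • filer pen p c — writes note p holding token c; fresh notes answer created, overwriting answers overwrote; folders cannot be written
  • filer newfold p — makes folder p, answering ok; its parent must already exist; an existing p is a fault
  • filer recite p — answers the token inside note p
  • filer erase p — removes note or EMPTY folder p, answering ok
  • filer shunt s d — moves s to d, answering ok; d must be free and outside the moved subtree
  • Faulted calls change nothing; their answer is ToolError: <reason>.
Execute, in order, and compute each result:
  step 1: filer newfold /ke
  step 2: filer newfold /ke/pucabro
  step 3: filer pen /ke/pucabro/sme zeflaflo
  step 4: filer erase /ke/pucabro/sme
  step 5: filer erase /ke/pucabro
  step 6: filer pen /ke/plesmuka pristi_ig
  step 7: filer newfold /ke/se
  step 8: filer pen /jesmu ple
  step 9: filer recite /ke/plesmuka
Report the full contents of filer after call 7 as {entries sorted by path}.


// 1. filer newfold(/ke) -> ok
// 2. filer newfold(/ke/pucabro) -> ok
// 3. filer pen(/ke/pucabro/sme, zeflaflo) -> created
// 4. filer erase(/ke/pucabro/sme) -> ok
// 5. filer erase(/ke/pucabro) -> ok
// 6. filer pen(/ke/plesmuka, pristi_ig) -> created
// 7. filer newfold(/ke/se) -> ok
// 8. filer pen(/jesmu, ple) -> created
// 9. filer recite(/ke/plesmuka) -> pristi_ig

Answer: {jafla=slatra, ke/, ke/plesmuka=pristi_ig, ke/se/}


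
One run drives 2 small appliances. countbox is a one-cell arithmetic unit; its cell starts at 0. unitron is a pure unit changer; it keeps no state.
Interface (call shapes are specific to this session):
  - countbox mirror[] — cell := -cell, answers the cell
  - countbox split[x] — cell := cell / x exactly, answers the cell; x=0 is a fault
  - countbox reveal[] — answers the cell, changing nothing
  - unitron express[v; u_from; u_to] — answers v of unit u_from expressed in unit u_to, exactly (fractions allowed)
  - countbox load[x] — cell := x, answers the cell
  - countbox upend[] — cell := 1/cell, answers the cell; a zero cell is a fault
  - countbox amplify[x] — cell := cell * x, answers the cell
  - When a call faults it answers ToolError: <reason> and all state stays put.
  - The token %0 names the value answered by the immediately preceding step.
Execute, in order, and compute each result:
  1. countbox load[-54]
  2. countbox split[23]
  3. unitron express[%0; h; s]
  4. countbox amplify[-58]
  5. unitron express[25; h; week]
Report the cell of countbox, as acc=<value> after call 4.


Using countbox load using x→-54, yielding -54.
I call countbox split using x→23, → -54/23.
Calling unitron express using v→%0, u_from→h, u_to→s, and see -194400/23.
Using countbox amplify using x→-58, and get 3132/23.
I call unitron express using v→25, u_from→h, u_to→week, yielding 25/168.

Answer: acc=3132/23


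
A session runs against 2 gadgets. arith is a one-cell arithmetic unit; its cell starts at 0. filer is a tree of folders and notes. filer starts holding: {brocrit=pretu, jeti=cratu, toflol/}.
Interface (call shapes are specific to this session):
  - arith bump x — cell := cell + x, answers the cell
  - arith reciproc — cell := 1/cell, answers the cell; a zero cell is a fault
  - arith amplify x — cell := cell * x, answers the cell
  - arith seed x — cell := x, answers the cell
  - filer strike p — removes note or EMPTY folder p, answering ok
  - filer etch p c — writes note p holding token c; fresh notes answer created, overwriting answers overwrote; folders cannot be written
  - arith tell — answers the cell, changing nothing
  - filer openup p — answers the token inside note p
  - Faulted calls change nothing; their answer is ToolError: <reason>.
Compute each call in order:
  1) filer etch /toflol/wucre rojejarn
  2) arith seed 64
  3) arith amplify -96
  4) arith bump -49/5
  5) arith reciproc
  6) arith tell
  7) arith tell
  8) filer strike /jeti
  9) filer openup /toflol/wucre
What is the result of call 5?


Answer: -5/30769

Derivation:
% filer etch p='/toflol/wucre' c='rojejarn'
[out] created
% arith seed x='64'
[out] 64
% arith amplify x='-96'
[out] -6144
% arith bump x='-49/5'
[out] -30769/5
% arith reciproc
[out] -5/30769
% arith tell
[out] -5/30769
% arith tell
[out] -5/30769
% filer strike p='/jeti'
[out] ok
% filer openup p='/toflol/wucre'
[out] rojejarn


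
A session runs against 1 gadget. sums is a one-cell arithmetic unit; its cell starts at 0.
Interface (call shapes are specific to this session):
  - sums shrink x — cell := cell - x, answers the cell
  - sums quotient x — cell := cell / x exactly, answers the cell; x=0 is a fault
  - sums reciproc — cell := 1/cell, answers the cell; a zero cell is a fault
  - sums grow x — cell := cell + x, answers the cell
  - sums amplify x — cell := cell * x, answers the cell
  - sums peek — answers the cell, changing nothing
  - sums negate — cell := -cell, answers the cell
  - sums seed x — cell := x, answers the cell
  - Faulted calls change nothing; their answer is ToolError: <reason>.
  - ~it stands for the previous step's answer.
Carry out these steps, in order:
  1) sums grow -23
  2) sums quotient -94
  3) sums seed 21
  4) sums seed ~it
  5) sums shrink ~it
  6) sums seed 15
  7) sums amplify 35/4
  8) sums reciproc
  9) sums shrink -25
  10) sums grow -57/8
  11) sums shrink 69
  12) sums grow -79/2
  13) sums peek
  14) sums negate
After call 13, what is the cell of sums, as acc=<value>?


$ sums grow x=-23
:: -23
$ sums quotient x=-94
:: 23/94
$ sums seed x=21
:: 21
$ sums seed x=~it
:: 21
$ sums shrink x=~it
:: 0
$ sums seed x=15
:: 15
$ sums amplify x=35/4
:: 525/4
$ sums reciproc
:: 4/525
$ sums shrink x=-25
:: 13129/525
$ sums grow x=-57/8
:: 75107/4200
$ sums shrink x=69
:: -214693/4200
$ sums grow x=-79/2
:: -380593/4200
$ sums peek
:: -380593/4200
$ sums negate
:: 380593/4200

Answer: acc=-380593/4200


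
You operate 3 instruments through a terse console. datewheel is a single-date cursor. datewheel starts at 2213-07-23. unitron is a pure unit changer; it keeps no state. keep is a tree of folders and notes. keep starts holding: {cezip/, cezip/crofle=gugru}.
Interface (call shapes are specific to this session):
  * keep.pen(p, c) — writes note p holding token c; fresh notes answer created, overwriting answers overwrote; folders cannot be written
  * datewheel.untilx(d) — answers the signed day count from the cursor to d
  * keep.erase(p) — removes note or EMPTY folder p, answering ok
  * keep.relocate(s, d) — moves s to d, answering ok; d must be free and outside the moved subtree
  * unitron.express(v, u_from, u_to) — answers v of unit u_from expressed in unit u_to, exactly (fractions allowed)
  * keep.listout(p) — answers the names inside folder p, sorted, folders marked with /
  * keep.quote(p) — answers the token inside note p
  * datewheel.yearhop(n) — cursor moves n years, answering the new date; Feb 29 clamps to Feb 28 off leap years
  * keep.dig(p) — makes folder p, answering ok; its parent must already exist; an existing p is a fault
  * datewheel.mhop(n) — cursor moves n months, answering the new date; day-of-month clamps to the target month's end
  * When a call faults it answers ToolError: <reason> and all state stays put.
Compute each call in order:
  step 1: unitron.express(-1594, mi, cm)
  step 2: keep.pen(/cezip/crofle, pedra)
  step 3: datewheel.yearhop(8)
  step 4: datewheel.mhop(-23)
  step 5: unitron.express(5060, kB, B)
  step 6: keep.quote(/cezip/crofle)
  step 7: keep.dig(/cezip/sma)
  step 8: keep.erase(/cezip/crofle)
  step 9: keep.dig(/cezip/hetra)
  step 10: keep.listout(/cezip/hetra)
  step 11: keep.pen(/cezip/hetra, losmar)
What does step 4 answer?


Answer: 2219-08-23

Derivation:
Invoking unitron.express with v→-1594, u_from→mi, u_to→cm, and see -1282647168/5.
Next I call keep.pen with p→/cezip/crofle, c→pedra, — result: overwrote.
Next I call datewheel.yearhop with n→8, yielding 2221-07-23.
Next I call datewheel.mhop with n→-23, and observe 2219-08-23.
I try unitron.express with v→5060, u_from→kB, u_to→B, giving 5060000.
Now I run keep.quote with p→/cezip/crofle, giving pedra.
I use keep.dig with p→/cezip/sma, which returns ok.
Calling keep.erase with p→/cezip/crofle, and observe ok.
I use keep.dig with p→/cezip/hetra, and observe ok.
I run keep.listout with p→/cezip/hetra, — result: [].
Invoking keep.pen with p→/cezip/hetra, c→losmar, and get ToolError: is a directory.


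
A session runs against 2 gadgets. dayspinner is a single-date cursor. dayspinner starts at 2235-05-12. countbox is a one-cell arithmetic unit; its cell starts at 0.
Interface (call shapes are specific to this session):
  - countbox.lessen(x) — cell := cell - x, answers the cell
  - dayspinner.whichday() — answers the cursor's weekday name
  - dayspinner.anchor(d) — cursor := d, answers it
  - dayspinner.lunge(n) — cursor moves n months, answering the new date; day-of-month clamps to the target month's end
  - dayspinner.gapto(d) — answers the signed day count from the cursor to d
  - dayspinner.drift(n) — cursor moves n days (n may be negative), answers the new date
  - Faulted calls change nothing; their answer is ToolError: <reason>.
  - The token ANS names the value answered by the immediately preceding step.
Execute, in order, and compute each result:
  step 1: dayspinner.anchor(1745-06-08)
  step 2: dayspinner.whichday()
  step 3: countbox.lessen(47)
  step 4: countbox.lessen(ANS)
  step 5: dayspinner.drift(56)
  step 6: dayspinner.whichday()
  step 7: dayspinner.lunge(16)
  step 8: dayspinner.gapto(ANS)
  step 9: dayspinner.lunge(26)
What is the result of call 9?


Calling dayspinner.anchor(d: 1745-06-08), and observe 1745-06-08.
I run dayspinner.whichday(), and get Tuesday.
I run countbox.lessen(x: 47), → -47.
I use countbox.lessen(x: ANS), — result: 0.
Then dayspinner.drift(n: 56), which returns 1745-08-03.
Using dayspinner.whichday, and get Tuesday.
I try dayspinner.lunge(n: 16), which returns 1746-12-03.
Then dayspinner.gapto(d: ANS), yielding 0.
Then dayspinner.lunge(n: 26), giving 1749-02-03.

Answer: 1749-02-03


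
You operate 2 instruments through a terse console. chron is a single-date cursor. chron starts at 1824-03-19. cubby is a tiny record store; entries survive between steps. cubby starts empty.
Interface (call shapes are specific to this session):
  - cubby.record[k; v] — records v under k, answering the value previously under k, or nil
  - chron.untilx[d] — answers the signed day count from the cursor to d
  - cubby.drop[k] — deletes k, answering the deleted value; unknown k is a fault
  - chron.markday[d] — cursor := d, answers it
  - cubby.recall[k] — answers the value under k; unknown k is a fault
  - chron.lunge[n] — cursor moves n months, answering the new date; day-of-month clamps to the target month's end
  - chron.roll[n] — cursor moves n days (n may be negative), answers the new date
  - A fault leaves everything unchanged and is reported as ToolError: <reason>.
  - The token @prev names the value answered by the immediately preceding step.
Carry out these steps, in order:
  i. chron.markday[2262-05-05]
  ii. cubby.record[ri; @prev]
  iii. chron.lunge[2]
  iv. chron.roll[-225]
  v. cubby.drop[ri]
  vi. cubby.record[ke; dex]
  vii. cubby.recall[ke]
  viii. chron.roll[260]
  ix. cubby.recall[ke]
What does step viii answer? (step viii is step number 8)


~$ chron.markday d=2262-05-05
[out] 2262-05-05
~$ cubby.record k=ri v=@prev
[out] nil
~$ chron.lunge n=2
[out] 2262-07-05
~$ chron.roll n=-225
[out] 2261-11-22
~$ cubby.drop k=ri
[out] 2262-05-05
~$ cubby.record k=ke v=dex
[out] nil
~$ cubby.recall k=ke
[out] dex
~$ chron.roll n=260
[out] 2262-08-09
~$ cubby.recall k=ke
[out] dex

Answer: 2262-08-09


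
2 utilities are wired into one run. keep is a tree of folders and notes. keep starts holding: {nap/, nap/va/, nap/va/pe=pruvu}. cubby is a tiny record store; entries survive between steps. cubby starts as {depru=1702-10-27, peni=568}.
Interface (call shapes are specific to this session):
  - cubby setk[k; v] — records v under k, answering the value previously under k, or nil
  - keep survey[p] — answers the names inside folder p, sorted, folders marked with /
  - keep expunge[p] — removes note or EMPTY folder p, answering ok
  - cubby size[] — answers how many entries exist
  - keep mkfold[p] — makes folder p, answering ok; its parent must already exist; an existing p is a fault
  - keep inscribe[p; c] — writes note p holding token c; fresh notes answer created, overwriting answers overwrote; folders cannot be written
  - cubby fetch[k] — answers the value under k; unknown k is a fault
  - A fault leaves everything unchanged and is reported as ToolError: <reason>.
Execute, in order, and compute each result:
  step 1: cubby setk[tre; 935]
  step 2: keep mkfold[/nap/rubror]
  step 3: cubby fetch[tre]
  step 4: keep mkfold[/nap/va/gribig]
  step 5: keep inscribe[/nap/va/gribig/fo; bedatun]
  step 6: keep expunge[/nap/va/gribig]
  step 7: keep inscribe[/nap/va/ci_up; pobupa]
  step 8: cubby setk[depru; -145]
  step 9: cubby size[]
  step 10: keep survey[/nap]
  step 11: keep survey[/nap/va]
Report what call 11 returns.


Next I call cubby setk passing tre, 935, and observe nil.
I try keep mkfold passing /nap/rubror, and get ok.
Invoking cubby fetch passing tre, giving 935.
Now I run keep mkfold passing /nap/va/gribig, giving ok.
I use keep inscribe passing /nap/va/gribig/fo, bedatun, — result: created.
Then keep expunge passing /nap/va/gribig, and observe ToolError: not empty.
Calling keep inscribe passing /nap/va/ci_up, pobupa, → created.
Next I call cubby setk passing depru, -145, — result: 1702-10-27.
I invoke cubby size(), which returns 3.
I try keep survey passing /nap, → [rubror/, va/].
I run keep survey passing /nap/va, — result: [ci_up, gribig/, pe].

Answer: [ci_up, gribig/, pe]


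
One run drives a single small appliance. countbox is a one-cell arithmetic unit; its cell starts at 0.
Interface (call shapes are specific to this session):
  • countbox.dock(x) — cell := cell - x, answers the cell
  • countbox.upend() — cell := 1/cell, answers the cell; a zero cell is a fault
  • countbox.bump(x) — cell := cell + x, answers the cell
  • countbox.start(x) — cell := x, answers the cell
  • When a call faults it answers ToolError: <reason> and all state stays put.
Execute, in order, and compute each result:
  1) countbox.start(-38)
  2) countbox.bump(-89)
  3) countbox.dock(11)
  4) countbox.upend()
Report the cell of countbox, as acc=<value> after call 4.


I use countbox.start passing x=-38, which returns -38.
Using countbox.bump passing x=-89, and get -127.
I call countbox.dock passing x=11, and get -138.
I invoke countbox.upend, and observe -1/138.

Answer: acc=-1/138


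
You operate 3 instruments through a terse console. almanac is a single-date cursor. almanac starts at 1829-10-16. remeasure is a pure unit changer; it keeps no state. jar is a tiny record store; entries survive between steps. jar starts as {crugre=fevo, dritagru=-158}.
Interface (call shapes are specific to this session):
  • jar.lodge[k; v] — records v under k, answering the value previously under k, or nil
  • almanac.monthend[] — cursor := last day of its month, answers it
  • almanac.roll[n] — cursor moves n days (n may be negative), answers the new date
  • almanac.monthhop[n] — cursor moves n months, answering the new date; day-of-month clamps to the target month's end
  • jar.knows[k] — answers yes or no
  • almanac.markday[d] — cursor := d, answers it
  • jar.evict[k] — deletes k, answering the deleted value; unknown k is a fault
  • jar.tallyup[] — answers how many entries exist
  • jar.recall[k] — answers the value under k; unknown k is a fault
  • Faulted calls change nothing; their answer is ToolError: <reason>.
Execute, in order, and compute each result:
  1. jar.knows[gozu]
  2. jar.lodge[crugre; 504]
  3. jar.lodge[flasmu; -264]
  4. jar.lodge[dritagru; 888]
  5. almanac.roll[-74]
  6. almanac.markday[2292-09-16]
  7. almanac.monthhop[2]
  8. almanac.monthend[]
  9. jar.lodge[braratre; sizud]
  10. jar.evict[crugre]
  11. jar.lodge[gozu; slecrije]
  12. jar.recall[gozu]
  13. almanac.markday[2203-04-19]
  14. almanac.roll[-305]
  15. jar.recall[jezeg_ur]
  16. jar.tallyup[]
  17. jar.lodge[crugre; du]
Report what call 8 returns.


Answer: 2292-11-30

Derivation:
% jar.knows k: gozu
  no
% jar.lodge k: crugre v: 504
  fevo
% jar.lodge k: flasmu v: -264
  nil
% jar.lodge k: dritagru v: 888
  -158
% almanac.roll n: -74
  1829-08-03
% almanac.markday d: 2292-09-16
  2292-09-16
% almanac.monthhop n: 2
  2292-11-16
% almanac.monthend
  2292-11-30
% jar.lodge k: braratre v: sizud
  nil
% jar.evict k: crugre
  504
% jar.lodge k: gozu v: slecrije
  nil
% jar.recall k: gozu
  slecrije
% almanac.markday d: 2203-04-19
  2203-04-19
% almanac.roll n: -305
  2202-06-18
% jar.recall k: jezeg_ur
  ToolError: no such key jezeg_ur
% jar.tallyup
  4
% jar.lodge k: crugre v: du
  nil


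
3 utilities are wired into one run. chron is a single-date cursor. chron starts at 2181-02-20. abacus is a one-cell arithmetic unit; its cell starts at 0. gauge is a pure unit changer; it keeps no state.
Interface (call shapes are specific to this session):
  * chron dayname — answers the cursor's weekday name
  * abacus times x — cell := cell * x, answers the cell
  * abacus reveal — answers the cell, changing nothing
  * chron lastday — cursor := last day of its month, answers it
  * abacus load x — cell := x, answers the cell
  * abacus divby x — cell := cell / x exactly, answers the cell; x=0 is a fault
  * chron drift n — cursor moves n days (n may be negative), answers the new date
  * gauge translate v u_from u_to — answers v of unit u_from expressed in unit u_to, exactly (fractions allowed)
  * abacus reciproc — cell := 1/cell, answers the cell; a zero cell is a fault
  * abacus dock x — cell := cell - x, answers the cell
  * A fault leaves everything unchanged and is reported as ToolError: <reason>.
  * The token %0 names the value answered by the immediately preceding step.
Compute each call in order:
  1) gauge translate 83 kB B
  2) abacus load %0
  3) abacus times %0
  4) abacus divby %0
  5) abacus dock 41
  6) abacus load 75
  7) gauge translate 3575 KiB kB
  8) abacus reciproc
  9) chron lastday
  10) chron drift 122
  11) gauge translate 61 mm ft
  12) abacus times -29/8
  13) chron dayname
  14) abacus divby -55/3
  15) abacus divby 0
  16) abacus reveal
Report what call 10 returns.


-> gauge translate(v=83, u_from=kB, u_to=B)
<- 83000
-> abacus load(x=%0)
<- 83000
-> abacus times(x=%0)
<- 6889000000
-> abacus divby(x=%0)
<- 1
-> abacus dock(x=41)
<- -40
-> abacus load(x=75)
<- 75
-> gauge translate(v=3575, u_from=KiB, u_to=kB)
<- 18304/5
-> abacus reciproc()
<- 1/75
-> chron lastday()
<- 2181-02-28
-> chron drift(n=122)
<- 2181-06-30
-> gauge translate(v=61, u_from=mm, u_to=ft)
<- 305/1524
-> abacus times(x=-29/8)
<- -29/600
-> chron dayname()
<- Saturday
-> abacus divby(x=-55/3)
<- 29/11000
-> abacus divby(x=0)
<- ToolError: division by zero
-> abacus reveal()
<- 29/11000

Answer: 2181-06-30


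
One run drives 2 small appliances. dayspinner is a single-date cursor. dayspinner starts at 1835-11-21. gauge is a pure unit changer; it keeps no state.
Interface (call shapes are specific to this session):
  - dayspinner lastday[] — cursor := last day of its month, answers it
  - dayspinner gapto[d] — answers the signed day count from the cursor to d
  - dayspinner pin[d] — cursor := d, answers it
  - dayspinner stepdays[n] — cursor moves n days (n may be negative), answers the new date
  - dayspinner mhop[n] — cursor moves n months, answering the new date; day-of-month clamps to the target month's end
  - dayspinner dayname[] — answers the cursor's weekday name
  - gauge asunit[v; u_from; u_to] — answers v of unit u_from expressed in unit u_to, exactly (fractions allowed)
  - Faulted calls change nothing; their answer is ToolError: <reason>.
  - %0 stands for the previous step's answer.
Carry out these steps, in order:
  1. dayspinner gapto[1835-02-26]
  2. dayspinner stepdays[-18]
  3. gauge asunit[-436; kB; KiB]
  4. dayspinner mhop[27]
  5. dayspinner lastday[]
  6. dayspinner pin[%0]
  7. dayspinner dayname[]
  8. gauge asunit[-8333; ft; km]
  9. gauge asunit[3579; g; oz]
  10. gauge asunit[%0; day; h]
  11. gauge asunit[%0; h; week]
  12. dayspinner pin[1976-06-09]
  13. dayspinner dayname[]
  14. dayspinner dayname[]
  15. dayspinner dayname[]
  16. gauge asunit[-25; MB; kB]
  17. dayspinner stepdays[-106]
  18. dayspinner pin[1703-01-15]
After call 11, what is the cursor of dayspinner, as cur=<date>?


[in] dayspinner gapto d='1835-02-26'
:: -268
[in] dayspinner stepdays n='-18'
:: 1835-11-03
[in] gauge asunit v='-436' u_from='kB' u_to='KiB'
:: -13625/32
[in] dayspinner mhop n='27'
:: 1838-02-03
[in] dayspinner lastday
:: 1838-02-28
[in] dayspinner pin d='%0'
:: 1838-02-28
[in] dayspinner dayname
:: Wednesday
[in] gauge asunit v='-8333' u_from='ft' u_to='km'
:: -3174873/1250000
[in] gauge asunit v='3579' u_from='g' u_to='oz'
:: 5726400000/45359237
[in] gauge asunit v='%0' u_from='day' u_to='h'
:: 137433600000/45359237
[in] gauge asunit v='%0' u_from='h' u_to='week'
:: 5726400000/317514659
[in] dayspinner pin d='1976-06-09'
:: 1976-06-09
[in] dayspinner dayname
:: Wednesday
[in] dayspinner dayname
:: Wednesday
[in] dayspinner dayname
:: Wednesday
[in] gauge asunit v='-25' u_from='MB' u_to='kB'
:: -25000
[in] dayspinner stepdays n='-106'
:: 1976-02-24
[in] dayspinner pin d='1703-01-15'
:: 1703-01-15

Answer: cur=1838-02-28


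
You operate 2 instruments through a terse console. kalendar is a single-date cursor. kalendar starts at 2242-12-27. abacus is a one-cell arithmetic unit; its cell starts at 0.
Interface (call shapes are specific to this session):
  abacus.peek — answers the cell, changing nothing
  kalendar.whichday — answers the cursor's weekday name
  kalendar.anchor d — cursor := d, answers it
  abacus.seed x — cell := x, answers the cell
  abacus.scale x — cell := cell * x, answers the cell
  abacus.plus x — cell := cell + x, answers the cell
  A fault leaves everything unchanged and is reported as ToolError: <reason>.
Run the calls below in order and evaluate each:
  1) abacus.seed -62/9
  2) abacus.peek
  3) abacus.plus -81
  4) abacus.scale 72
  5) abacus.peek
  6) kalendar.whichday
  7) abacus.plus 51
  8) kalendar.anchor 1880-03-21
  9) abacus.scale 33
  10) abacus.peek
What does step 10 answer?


Answer: -207141

Derivation:
I invoke abacus.seed using x→-62/9, and observe -62/9.
Using abacus.peek, which returns -62/9.
Next I call abacus.plus using x→-81, and observe -791/9.
Using abacus.scale using x→72, giving -6328.
Now I run abacus.peek(), and observe -6328.
I run kalendar.whichday(), which returns Tuesday.
Using abacus.plus using x→51, which returns -6277.
I run kalendar.anchor using d→1880-03-21: 1880-03-21.
I use abacus.scale using x→33: -207141.
Then abacus.peek, and get -207141.


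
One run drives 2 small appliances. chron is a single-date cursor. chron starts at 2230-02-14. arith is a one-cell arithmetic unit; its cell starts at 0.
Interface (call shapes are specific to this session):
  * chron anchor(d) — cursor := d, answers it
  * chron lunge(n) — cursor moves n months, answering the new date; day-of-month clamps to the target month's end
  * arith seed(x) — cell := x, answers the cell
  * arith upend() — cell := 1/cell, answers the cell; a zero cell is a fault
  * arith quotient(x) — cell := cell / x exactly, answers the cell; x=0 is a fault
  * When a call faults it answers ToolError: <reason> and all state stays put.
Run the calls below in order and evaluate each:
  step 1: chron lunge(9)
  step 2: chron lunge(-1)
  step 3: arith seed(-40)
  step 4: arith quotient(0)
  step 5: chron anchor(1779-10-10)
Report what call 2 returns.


>> chron lunge(n=9)
<< 2230-11-14
>> chron lunge(n=-1)
<< 2230-10-14
>> arith seed(x=-40)
<< -40
>> arith quotient(x=0)
<< ToolError: division by zero
>> chron anchor(d=1779-10-10)
<< 1779-10-10

Answer: 2230-10-14


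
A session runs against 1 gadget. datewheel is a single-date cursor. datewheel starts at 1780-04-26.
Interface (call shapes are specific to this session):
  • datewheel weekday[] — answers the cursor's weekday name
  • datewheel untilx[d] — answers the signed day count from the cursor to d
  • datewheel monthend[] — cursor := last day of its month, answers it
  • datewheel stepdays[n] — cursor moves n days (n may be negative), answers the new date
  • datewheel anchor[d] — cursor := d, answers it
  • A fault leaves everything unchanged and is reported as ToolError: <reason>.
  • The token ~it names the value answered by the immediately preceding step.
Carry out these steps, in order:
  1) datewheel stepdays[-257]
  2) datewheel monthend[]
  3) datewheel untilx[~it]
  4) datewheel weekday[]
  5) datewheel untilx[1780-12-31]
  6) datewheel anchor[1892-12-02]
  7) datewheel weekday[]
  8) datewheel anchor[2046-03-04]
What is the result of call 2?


Answer: 1779-08-31

Derivation:
% 1. datewheel stepdays(n→-257) -> 1779-08-13
% 2. datewheel monthend() -> 1779-08-31
% 3. datewheel untilx(d→~it) -> 0
% 4. datewheel weekday() -> Tuesday
% 5. datewheel untilx(d→1780-12-31) -> 488
% 6. datewheel anchor(d→1892-12-02) -> 1892-12-02
% 7. datewheel weekday() -> Friday
% 8. datewheel anchor(d→2046-03-04) -> 2046-03-04


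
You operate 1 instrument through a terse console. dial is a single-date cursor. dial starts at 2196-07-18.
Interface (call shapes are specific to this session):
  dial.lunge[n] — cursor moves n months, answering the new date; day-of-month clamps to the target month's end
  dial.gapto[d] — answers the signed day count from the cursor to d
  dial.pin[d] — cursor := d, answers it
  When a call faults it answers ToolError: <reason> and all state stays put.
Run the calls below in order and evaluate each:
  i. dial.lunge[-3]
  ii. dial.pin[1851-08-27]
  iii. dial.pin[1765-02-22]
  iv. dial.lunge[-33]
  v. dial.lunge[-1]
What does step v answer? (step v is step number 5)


→ lunge(n→-3)
← 2196-04-18
→ pin(d→1851-08-27)
← 1851-08-27
→ pin(d→1765-02-22)
← 1765-02-22
→ lunge(n→-33)
← 1762-05-22
→ lunge(n→-1)
← 1762-04-22

Answer: 1762-04-22


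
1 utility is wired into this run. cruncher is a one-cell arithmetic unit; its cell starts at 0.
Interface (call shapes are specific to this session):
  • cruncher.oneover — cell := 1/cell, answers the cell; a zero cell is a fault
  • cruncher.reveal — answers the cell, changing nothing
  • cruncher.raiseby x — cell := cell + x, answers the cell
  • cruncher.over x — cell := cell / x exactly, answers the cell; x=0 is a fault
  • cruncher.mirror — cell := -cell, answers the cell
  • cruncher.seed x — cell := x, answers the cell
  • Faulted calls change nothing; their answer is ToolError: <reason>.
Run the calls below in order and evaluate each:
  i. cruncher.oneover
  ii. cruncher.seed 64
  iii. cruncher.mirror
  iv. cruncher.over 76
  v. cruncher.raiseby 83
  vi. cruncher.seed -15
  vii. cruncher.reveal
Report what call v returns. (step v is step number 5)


Answer: 1561/19

Derivation:
Then oneover(), and get ToolError: reciprocal of zero.
Calling seed passing x: 64, yielding 64.
Now I run mirror(), yielding -64.
I try over passing x: 76: -16/19.
Then raiseby passing x: 83, which returns 1561/19.
I run seed passing x: -15, which returns -15.
Using reveal, — result: -15.


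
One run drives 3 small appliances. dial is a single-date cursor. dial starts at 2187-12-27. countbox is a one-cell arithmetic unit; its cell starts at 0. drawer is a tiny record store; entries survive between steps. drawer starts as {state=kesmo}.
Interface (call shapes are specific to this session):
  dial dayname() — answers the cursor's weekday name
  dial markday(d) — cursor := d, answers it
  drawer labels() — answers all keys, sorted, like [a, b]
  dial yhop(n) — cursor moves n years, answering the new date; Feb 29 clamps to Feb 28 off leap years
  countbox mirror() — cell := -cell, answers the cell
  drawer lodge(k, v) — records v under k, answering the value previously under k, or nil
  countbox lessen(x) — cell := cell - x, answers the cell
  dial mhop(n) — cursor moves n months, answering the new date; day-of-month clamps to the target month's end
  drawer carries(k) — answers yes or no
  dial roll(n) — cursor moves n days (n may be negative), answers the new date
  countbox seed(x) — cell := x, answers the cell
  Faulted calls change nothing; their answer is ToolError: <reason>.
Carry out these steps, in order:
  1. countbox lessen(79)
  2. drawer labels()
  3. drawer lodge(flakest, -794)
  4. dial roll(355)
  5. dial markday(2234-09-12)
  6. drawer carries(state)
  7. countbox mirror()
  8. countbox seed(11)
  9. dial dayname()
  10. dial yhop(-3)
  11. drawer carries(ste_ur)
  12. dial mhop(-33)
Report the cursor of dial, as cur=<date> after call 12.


Answer: cur=2228-12-12

Derivation:
CALL countbox lessen[79]
RET  -79
CALL drawer labels[]
RET  [state]
CALL drawer lodge[flakest; -794]
RET  nil
CALL dial roll[355]
RET  2188-12-16
CALL dial markday[2234-09-12]
RET  2234-09-12
CALL drawer carries[state]
RET  yes
CALL countbox mirror[]
RET  79
CALL countbox seed[11]
RET  11
CALL dial dayname[]
RET  Friday
CALL dial yhop[-3]
RET  2231-09-12
CALL drawer carries[ste_ur]
RET  no
CALL dial mhop[-33]
RET  2228-12-12


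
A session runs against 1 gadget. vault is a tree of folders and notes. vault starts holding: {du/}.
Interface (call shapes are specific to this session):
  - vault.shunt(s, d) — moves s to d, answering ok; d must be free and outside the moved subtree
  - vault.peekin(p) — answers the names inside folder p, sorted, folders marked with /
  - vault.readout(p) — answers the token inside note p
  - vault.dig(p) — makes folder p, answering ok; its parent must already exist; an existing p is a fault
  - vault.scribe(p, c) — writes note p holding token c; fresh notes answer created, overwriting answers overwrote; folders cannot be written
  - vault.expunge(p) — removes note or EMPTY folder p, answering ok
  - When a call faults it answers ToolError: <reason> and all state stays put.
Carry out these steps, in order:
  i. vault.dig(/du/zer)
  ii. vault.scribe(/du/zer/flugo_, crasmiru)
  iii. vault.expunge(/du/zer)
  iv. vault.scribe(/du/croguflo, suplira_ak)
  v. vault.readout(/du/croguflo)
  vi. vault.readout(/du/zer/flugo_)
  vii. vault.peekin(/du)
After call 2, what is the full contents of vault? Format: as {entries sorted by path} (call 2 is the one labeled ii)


Now I run vault.dig on p='/du/zer', and see ok.
Invoking vault.scribe on p='/du/zer/flugo_', c='crasmiru', — result: created.
Now I run vault.expunge on p='/du/zer', — result: ToolError: not empty.
Calling vault.scribe on p='/du/croguflo', c='suplira_ak', and see created.
Next I call vault.readout on p='/du/croguflo', — result: suplira_ak.
I use vault.readout on p='/du/zer/flugo_', → crasmiru.
Calling vault.peekin on p='/du', and get [croguflo, zer/].

Answer: {du/, du/zer/, du/zer/flugo_=crasmiru}


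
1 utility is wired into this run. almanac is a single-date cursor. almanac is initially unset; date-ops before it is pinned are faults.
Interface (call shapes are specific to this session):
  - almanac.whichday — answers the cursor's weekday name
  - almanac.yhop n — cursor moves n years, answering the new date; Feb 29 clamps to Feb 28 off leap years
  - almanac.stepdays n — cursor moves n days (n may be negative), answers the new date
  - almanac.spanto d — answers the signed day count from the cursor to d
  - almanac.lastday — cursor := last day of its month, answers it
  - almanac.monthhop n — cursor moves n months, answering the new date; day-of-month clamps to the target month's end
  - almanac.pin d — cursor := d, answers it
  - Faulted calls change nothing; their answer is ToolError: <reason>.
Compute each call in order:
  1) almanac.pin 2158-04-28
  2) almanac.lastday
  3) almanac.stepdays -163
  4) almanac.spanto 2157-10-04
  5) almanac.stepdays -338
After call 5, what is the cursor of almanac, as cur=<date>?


-> almanac.pin(d→2158-04-28)
<- 2158-04-28
-> almanac.lastday()
<- 2158-04-30
-> almanac.stepdays(n→-163)
<- 2157-11-18
-> almanac.spanto(d→2157-10-04)
<- -45
-> almanac.stepdays(n→-338)
<- 2156-12-15

Answer: cur=2156-12-15
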